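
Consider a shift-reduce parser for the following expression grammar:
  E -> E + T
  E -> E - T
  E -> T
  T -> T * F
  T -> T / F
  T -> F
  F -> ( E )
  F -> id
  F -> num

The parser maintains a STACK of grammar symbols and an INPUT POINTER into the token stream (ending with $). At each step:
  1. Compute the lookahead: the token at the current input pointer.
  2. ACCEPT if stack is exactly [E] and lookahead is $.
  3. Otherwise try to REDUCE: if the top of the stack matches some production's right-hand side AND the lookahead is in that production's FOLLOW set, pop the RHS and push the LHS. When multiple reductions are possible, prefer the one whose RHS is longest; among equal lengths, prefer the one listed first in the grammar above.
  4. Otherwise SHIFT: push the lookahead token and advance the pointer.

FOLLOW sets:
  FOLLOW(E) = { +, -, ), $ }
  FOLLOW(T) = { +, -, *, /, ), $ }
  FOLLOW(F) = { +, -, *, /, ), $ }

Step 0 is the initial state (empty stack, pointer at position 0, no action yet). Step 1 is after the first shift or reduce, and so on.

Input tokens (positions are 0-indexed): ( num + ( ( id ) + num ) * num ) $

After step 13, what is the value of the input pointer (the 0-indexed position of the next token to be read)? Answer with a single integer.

Step 1: shift (. Stack=[(] ptr=1 lookahead=num remaining=[num + ( ( id ) + num ) * num ) $]
Step 2: shift num. Stack=[( num] ptr=2 lookahead=+ remaining=[+ ( ( id ) + num ) * num ) $]
Step 3: reduce F->num. Stack=[( F] ptr=2 lookahead=+ remaining=[+ ( ( id ) + num ) * num ) $]
Step 4: reduce T->F. Stack=[( T] ptr=2 lookahead=+ remaining=[+ ( ( id ) + num ) * num ) $]
Step 5: reduce E->T. Stack=[( E] ptr=2 lookahead=+ remaining=[+ ( ( id ) + num ) * num ) $]
Step 6: shift +. Stack=[( E +] ptr=3 lookahead=( remaining=[( ( id ) + num ) * num ) $]
Step 7: shift (. Stack=[( E + (] ptr=4 lookahead=( remaining=[( id ) + num ) * num ) $]
Step 8: shift (. Stack=[( E + ( (] ptr=5 lookahead=id remaining=[id ) + num ) * num ) $]
Step 9: shift id. Stack=[( E + ( ( id] ptr=6 lookahead=) remaining=[) + num ) * num ) $]
Step 10: reduce F->id. Stack=[( E + ( ( F] ptr=6 lookahead=) remaining=[) + num ) * num ) $]
Step 11: reduce T->F. Stack=[( E + ( ( T] ptr=6 lookahead=) remaining=[) + num ) * num ) $]
Step 12: reduce E->T. Stack=[( E + ( ( E] ptr=6 lookahead=) remaining=[) + num ) * num ) $]
Step 13: shift ). Stack=[( E + ( ( E )] ptr=7 lookahead=+ remaining=[+ num ) * num ) $]

Answer: 7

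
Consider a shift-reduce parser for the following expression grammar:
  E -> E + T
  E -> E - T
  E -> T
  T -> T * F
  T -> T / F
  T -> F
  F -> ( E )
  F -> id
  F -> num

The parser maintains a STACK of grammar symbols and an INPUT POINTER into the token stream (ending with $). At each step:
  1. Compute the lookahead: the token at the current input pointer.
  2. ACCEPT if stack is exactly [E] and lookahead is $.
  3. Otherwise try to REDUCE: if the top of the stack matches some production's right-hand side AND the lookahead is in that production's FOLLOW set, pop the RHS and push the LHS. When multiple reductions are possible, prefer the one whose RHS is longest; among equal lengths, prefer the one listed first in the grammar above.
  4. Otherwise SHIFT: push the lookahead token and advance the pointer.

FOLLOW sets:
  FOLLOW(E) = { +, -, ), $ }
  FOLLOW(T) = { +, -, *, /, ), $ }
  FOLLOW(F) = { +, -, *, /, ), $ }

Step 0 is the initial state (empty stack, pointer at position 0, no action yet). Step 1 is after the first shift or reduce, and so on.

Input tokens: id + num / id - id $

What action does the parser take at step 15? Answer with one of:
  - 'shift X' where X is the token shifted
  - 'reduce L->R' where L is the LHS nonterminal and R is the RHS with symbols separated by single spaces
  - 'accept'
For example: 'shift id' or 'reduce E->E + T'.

Answer: shift id

Derivation:
Step 1: shift id. Stack=[id] ptr=1 lookahead=+ remaining=[+ num / id - id $]
Step 2: reduce F->id. Stack=[F] ptr=1 lookahead=+ remaining=[+ num / id - id $]
Step 3: reduce T->F. Stack=[T] ptr=1 lookahead=+ remaining=[+ num / id - id $]
Step 4: reduce E->T. Stack=[E] ptr=1 lookahead=+ remaining=[+ num / id - id $]
Step 5: shift +. Stack=[E +] ptr=2 lookahead=num remaining=[num / id - id $]
Step 6: shift num. Stack=[E + num] ptr=3 lookahead=/ remaining=[/ id - id $]
Step 7: reduce F->num. Stack=[E + F] ptr=3 lookahead=/ remaining=[/ id - id $]
Step 8: reduce T->F. Stack=[E + T] ptr=3 lookahead=/ remaining=[/ id - id $]
Step 9: shift /. Stack=[E + T /] ptr=4 lookahead=id remaining=[id - id $]
Step 10: shift id. Stack=[E + T / id] ptr=5 lookahead=- remaining=[- id $]
Step 11: reduce F->id. Stack=[E + T / F] ptr=5 lookahead=- remaining=[- id $]
Step 12: reduce T->T / F. Stack=[E + T] ptr=5 lookahead=- remaining=[- id $]
Step 13: reduce E->E + T. Stack=[E] ptr=5 lookahead=- remaining=[- id $]
Step 14: shift -. Stack=[E -] ptr=6 lookahead=id remaining=[id $]
Step 15: shift id. Stack=[E - id] ptr=7 lookahead=$ remaining=[$]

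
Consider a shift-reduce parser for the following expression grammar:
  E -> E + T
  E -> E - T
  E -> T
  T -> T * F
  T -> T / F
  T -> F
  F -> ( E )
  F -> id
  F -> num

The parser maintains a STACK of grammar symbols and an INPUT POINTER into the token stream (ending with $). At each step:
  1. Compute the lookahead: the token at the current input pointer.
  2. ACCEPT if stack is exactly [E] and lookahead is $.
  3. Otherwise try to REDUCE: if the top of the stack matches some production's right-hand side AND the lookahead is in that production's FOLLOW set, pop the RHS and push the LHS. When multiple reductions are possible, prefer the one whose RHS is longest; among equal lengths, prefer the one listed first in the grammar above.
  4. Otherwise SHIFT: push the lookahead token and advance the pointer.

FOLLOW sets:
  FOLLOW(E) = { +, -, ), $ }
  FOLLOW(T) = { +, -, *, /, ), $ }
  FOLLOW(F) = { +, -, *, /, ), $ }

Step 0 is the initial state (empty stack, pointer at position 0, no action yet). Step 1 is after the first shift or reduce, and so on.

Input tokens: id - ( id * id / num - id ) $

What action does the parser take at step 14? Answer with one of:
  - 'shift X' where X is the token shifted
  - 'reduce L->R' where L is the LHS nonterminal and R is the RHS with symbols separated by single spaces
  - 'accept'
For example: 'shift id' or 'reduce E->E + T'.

Step 1: shift id. Stack=[id] ptr=1 lookahead=- remaining=[- ( id * id / num - id ) $]
Step 2: reduce F->id. Stack=[F] ptr=1 lookahead=- remaining=[- ( id * id / num - id ) $]
Step 3: reduce T->F. Stack=[T] ptr=1 lookahead=- remaining=[- ( id * id / num - id ) $]
Step 4: reduce E->T. Stack=[E] ptr=1 lookahead=- remaining=[- ( id * id / num - id ) $]
Step 5: shift -. Stack=[E -] ptr=2 lookahead=( remaining=[( id * id / num - id ) $]
Step 6: shift (. Stack=[E - (] ptr=3 lookahead=id remaining=[id * id / num - id ) $]
Step 7: shift id. Stack=[E - ( id] ptr=4 lookahead=* remaining=[* id / num - id ) $]
Step 8: reduce F->id. Stack=[E - ( F] ptr=4 lookahead=* remaining=[* id / num - id ) $]
Step 9: reduce T->F. Stack=[E - ( T] ptr=4 lookahead=* remaining=[* id / num - id ) $]
Step 10: shift *. Stack=[E - ( T *] ptr=5 lookahead=id remaining=[id / num - id ) $]
Step 11: shift id. Stack=[E - ( T * id] ptr=6 lookahead=/ remaining=[/ num - id ) $]
Step 12: reduce F->id. Stack=[E - ( T * F] ptr=6 lookahead=/ remaining=[/ num - id ) $]
Step 13: reduce T->T * F. Stack=[E - ( T] ptr=6 lookahead=/ remaining=[/ num - id ) $]
Step 14: shift /. Stack=[E - ( T /] ptr=7 lookahead=num remaining=[num - id ) $]

Answer: shift /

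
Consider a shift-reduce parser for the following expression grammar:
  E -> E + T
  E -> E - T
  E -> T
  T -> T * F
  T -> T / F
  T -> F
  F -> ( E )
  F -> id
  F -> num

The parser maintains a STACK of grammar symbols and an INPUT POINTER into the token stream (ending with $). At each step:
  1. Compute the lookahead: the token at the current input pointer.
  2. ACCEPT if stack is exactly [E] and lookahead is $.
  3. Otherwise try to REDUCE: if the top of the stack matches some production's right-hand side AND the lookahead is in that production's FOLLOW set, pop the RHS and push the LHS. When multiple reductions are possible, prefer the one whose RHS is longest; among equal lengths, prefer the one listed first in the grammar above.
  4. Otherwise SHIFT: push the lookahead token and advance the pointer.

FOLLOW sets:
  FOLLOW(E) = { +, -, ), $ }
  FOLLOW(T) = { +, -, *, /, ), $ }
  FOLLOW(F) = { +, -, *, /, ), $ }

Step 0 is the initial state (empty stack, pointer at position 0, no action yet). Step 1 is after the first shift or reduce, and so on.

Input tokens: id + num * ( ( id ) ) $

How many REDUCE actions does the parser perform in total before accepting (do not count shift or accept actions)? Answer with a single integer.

Step 1: shift id. Stack=[id] ptr=1 lookahead=+ remaining=[+ num * ( ( id ) ) $]
Step 2: reduce F->id. Stack=[F] ptr=1 lookahead=+ remaining=[+ num * ( ( id ) ) $]
Step 3: reduce T->F. Stack=[T] ptr=1 lookahead=+ remaining=[+ num * ( ( id ) ) $]
Step 4: reduce E->T. Stack=[E] ptr=1 lookahead=+ remaining=[+ num * ( ( id ) ) $]
Step 5: shift +. Stack=[E +] ptr=2 lookahead=num remaining=[num * ( ( id ) ) $]
Step 6: shift num. Stack=[E + num] ptr=3 lookahead=* remaining=[* ( ( id ) ) $]
Step 7: reduce F->num. Stack=[E + F] ptr=3 lookahead=* remaining=[* ( ( id ) ) $]
Step 8: reduce T->F. Stack=[E + T] ptr=3 lookahead=* remaining=[* ( ( id ) ) $]
Step 9: shift *. Stack=[E + T *] ptr=4 lookahead=( remaining=[( ( id ) ) $]
Step 10: shift (. Stack=[E + T * (] ptr=5 lookahead=( remaining=[( id ) ) $]
Step 11: shift (. Stack=[E + T * ( (] ptr=6 lookahead=id remaining=[id ) ) $]
Step 12: shift id. Stack=[E + T * ( ( id] ptr=7 lookahead=) remaining=[) ) $]
Step 13: reduce F->id. Stack=[E + T * ( ( F] ptr=7 lookahead=) remaining=[) ) $]
Step 14: reduce T->F. Stack=[E + T * ( ( T] ptr=7 lookahead=) remaining=[) ) $]
Step 15: reduce E->T. Stack=[E + T * ( ( E] ptr=7 lookahead=) remaining=[) ) $]
Step 16: shift ). Stack=[E + T * ( ( E )] ptr=8 lookahead=) remaining=[) $]
Step 17: reduce F->( E ). Stack=[E + T * ( F] ptr=8 lookahead=) remaining=[) $]
Step 18: reduce T->F. Stack=[E + T * ( T] ptr=8 lookahead=) remaining=[) $]
Step 19: reduce E->T. Stack=[E + T * ( E] ptr=8 lookahead=) remaining=[) $]
Step 20: shift ). Stack=[E + T * ( E )] ptr=9 lookahead=$ remaining=[$]
Step 21: reduce F->( E ). Stack=[E + T * F] ptr=9 lookahead=$ remaining=[$]
Step 22: reduce T->T * F. Stack=[E + T] ptr=9 lookahead=$ remaining=[$]
Step 23: reduce E->E + T. Stack=[E] ptr=9 lookahead=$ remaining=[$]
Step 24: accept. Stack=[E] ptr=9 lookahead=$ remaining=[$]

Answer: 14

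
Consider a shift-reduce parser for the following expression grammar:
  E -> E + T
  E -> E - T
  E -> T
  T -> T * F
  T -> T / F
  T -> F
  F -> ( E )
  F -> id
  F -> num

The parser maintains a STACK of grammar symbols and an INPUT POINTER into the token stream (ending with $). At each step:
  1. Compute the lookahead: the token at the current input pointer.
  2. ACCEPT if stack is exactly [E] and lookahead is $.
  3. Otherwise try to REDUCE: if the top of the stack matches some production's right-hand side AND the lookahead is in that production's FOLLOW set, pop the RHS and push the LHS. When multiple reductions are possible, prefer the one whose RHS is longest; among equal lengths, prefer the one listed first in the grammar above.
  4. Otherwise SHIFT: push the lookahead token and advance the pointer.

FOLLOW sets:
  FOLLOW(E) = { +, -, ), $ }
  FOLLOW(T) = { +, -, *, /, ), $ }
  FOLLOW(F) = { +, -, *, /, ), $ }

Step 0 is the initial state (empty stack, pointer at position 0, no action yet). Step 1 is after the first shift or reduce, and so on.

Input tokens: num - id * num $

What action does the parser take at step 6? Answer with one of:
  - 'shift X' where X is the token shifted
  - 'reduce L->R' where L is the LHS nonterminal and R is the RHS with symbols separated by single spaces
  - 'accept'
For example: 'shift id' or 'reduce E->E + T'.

Step 1: shift num. Stack=[num] ptr=1 lookahead=- remaining=[- id * num $]
Step 2: reduce F->num. Stack=[F] ptr=1 lookahead=- remaining=[- id * num $]
Step 3: reduce T->F. Stack=[T] ptr=1 lookahead=- remaining=[- id * num $]
Step 4: reduce E->T. Stack=[E] ptr=1 lookahead=- remaining=[- id * num $]
Step 5: shift -. Stack=[E -] ptr=2 lookahead=id remaining=[id * num $]
Step 6: shift id. Stack=[E - id] ptr=3 lookahead=* remaining=[* num $]

Answer: shift id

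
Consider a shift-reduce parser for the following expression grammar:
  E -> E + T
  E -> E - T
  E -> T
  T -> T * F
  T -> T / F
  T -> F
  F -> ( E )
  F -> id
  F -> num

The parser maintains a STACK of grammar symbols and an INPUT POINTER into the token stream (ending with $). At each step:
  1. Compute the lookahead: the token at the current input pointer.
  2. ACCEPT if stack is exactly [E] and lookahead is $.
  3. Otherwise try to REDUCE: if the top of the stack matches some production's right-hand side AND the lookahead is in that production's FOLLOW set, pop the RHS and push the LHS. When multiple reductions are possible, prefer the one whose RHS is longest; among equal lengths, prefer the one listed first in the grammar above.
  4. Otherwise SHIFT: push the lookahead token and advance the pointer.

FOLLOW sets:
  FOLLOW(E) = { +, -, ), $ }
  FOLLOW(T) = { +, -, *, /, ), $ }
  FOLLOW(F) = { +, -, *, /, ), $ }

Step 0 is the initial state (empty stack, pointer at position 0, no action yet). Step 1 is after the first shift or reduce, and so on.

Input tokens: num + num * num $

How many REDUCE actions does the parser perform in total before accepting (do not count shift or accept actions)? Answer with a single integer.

Step 1: shift num. Stack=[num] ptr=1 lookahead=+ remaining=[+ num * num $]
Step 2: reduce F->num. Stack=[F] ptr=1 lookahead=+ remaining=[+ num * num $]
Step 3: reduce T->F. Stack=[T] ptr=1 lookahead=+ remaining=[+ num * num $]
Step 4: reduce E->T. Stack=[E] ptr=1 lookahead=+ remaining=[+ num * num $]
Step 5: shift +. Stack=[E +] ptr=2 lookahead=num remaining=[num * num $]
Step 6: shift num. Stack=[E + num] ptr=3 lookahead=* remaining=[* num $]
Step 7: reduce F->num. Stack=[E + F] ptr=3 lookahead=* remaining=[* num $]
Step 8: reduce T->F. Stack=[E + T] ptr=3 lookahead=* remaining=[* num $]
Step 9: shift *. Stack=[E + T *] ptr=4 lookahead=num remaining=[num $]
Step 10: shift num. Stack=[E + T * num] ptr=5 lookahead=$ remaining=[$]
Step 11: reduce F->num. Stack=[E + T * F] ptr=5 lookahead=$ remaining=[$]
Step 12: reduce T->T * F. Stack=[E + T] ptr=5 lookahead=$ remaining=[$]
Step 13: reduce E->E + T. Stack=[E] ptr=5 lookahead=$ remaining=[$]
Step 14: accept. Stack=[E] ptr=5 lookahead=$ remaining=[$]

Answer: 8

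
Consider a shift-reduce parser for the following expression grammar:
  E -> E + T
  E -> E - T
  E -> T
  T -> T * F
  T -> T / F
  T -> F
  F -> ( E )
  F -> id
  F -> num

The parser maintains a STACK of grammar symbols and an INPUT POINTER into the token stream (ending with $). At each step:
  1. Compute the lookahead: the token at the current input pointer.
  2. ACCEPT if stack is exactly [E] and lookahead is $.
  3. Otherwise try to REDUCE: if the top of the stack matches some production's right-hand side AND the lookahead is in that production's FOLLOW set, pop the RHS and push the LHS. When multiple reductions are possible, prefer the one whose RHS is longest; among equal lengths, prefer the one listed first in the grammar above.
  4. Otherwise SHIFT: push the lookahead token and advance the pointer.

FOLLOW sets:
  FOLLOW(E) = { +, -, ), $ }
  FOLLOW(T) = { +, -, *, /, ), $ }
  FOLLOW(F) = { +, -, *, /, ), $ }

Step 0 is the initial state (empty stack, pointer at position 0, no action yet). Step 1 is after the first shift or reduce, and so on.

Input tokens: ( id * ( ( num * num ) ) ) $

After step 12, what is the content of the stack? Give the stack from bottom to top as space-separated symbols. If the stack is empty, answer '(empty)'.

Step 1: shift (. Stack=[(] ptr=1 lookahead=id remaining=[id * ( ( num * num ) ) ) $]
Step 2: shift id. Stack=[( id] ptr=2 lookahead=* remaining=[* ( ( num * num ) ) ) $]
Step 3: reduce F->id. Stack=[( F] ptr=2 lookahead=* remaining=[* ( ( num * num ) ) ) $]
Step 4: reduce T->F. Stack=[( T] ptr=2 lookahead=* remaining=[* ( ( num * num ) ) ) $]
Step 5: shift *. Stack=[( T *] ptr=3 lookahead=( remaining=[( ( num * num ) ) ) $]
Step 6: shift (. Stack=[( T * (] ptr=4 lookahead=( remaining=[( num * num ) ) ) $]
Step 7: shift (. Stack=[( T * ( (] ptr=5 lookahead=num remaining=[num * num ) ) ) $]
Step 8: shift num. Stack=[( T * ( ( num] ptr=6 lookahead=* remaining=[* num ) ) ) $]
Step 9: reduce F->num. Stack=[( T * ( ( F] ptr=6 lookahead=* remaining=[* num ) ) ) $]
Step 10: reduce T->F. Stack=[( T * ( ( T] ptr=6 lookahead=* remaining=[* num ) ) ) $]
Step 11: shift *. Stack=[( T * ( ( T *] ptr=7 lookahead=num remaining=[num ) ) ) $]
Step 12: shift num. Stack=[( T * ( ( T * num] ptr=8 lookahead=) remaining=[) ) ) $]

Answer: ( T * ( ( T * num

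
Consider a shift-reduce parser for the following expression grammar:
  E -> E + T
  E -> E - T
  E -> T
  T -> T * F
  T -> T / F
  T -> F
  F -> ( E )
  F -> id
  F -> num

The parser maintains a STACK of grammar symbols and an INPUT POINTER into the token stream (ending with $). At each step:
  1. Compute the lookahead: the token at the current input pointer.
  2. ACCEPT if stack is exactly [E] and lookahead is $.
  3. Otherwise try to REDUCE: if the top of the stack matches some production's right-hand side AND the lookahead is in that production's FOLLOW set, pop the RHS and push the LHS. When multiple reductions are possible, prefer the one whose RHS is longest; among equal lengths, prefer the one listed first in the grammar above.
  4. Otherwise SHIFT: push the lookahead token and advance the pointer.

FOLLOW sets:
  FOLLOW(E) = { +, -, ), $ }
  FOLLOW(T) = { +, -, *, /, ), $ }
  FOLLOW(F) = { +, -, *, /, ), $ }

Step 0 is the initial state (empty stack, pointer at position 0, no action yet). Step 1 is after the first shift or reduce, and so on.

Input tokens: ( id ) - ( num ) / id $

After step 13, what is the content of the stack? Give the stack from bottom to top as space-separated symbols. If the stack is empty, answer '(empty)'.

Answer: E - ( F

Derivation:
Step 1: shift (. Stack=[(] ptr=1 lookahead=id remaining=[id ) - ( num ) / id $]
Step 2: shift id. Stack=[( id] ptr=2 lookahead=) remaining=[) - ( num ) / id $]
Step 3: reduce F->id. Stack=[( F] ptr=2 lookahead=) remaining=[) - ( num ) / id $]
Step 4: reduce T->F. Stack=[( T] ptr=2 lookahead=) remaining=[) - ( num ) / id $]
Step 5: reduce E->T. Stack=[( E] ptr=2 lookahead=) remaining=[) - ( num ) / id $]
Step 6: shift ). Stack=[( E )] ptr=3 lookahead=- remaining=[- ( num ) / id $]
Step 7: reduce F->( E ). Stack=[F] ptr=3 lookahead=- remaining=[- ( num ) / id $]
Step 8: reduce T->F. Stack=[T] ptr=3 lookahead=- remaining=[- ( num ) / id $]
Step 9: reduce E->T. Stack=[E] ptr=3 lookahead=- remaining=[- ( num ) / id $]
Step 10: shift -. Stack=[E -] ptr=4 lookahead=( remaining=[( num ) / id $]
Step 11: shift (. Stack=[E - (] ptr=5 lookahead=num remaining=[num ) / id $]
Step 12: shift num. Stack=[E - ( num] ptr=6 lookahead=) remaining=[) / id $]
Step 13: reduce F->num. Stack=[E - ( F] ptr=6 lookahead=) remaining=[) / id $]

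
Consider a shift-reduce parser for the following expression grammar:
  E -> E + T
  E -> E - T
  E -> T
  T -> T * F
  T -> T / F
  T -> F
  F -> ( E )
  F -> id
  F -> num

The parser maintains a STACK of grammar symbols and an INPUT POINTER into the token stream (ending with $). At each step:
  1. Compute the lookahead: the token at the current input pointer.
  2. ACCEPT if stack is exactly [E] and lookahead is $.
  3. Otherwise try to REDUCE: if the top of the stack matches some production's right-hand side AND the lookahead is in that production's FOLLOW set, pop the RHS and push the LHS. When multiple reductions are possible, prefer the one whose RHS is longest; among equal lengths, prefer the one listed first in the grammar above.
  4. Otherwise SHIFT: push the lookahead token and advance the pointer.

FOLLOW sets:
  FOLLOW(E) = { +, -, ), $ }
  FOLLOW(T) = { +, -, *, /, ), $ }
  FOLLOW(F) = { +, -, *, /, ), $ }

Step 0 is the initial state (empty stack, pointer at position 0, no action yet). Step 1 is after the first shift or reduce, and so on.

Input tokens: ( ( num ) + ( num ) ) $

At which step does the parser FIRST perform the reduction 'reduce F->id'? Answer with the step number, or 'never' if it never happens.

Answer: never

Derivation:
Step 1: shift (. Stack=[(] ptr=1 lookahead=( remaining=[( num ) + ( num ) ) $]
Step 2: shift (. Stack=[( (] ptr=2 lookahead=num remaining=[num ) + ( num ) ) $]
Step 3: shift num. Stack=[( ( num] ptr=3 lookahead=) remaining=[) + ( num ) ) $]
Step 4: reduce F->num. Stack=[( ( F] ptr=3 lookahead=) remaining=[) + ( num ) ) $]
Step 5: reduce T->F. Stack=[( ( T] ptr=3 lookahead=) remaining=[) + ( num ) ) $]
Step 6: reduce E->T. Stack=[( ( E] ptr=3 lookahead=) remaining=[) + ( num ) ) $]
Step 7: shift ). Stack=[( ( E )] ptr=4 lookahead=+ remaining=[+ ( num ) ) $]
Step 8: reduce F->( E ). Stack=[( F] ptr=4 lookahead=+ remaining=[+ ( num ) ) $]
Step 9: reduce T->F. Stack=[( T] ptr=4 lookahead=+ remaining=[+ ( num ) ) $]
Step 10: reduce E->T. Stack=[( E] ptr=4 lookahead=+ remaining=[+ ( num ) ) $]
Step 11: shift +. Stack=[( E +] ptr=5 lookahead=( remaining=[( num ) ) $]
Step 12: shift (. Stack=[( E + (] ptr=6 lookahead=num remaining=[num ) ) $]
Step 13: shift num. Stack=[( E + ( num] ptr=7 lookahead=) remaining=[) ) $]
Step 14: reduce F->num. Stack=[( E + ( F] ptr=7 lookahead=) remaining=[) ) $]
Step 15: reduce T->F. Stack=[( E + ( T] ptr=7 lookahead=) remaining=[) ) $]
Step 16: reduce E->T. Stack=[( E + ( E] ptr=7 lookahead=) remaining=[) ) $]
Step 17: shift ). Stack=[( E + ( E )] ptr=8 lookahead=) remaining=[) $]
Step 18: reduce F->( E ). Stack=[( E + F] ptr=8 lookahead=) remaining=[) $]
Step 19: reduce T->F. Stack=[( E + T] ptr=8 lookahead=) remaining=[) $]
Step 20: reduce E->E + T. Stack=[( E] ptr=8 lookahead=) remaining=[) $]
Step 21: shift ). Stack=[( E )] ptr=9 lookahead=$ remaining=[$]
Step 22: reduce F->( E ). Stack=[F] ptr=9 lookahead=$ remaining=[$]
Step 23: reduce T->F. Stack=[T] ptr=9 lookahead=$ remaining=[$]
Step 24: reduce E->T. Stack=[E] ptr=9 lookahead=$ remaining=[$]
Step 25: accept. Stack=[E] ptr=9 lookahead=$ remaining=[$]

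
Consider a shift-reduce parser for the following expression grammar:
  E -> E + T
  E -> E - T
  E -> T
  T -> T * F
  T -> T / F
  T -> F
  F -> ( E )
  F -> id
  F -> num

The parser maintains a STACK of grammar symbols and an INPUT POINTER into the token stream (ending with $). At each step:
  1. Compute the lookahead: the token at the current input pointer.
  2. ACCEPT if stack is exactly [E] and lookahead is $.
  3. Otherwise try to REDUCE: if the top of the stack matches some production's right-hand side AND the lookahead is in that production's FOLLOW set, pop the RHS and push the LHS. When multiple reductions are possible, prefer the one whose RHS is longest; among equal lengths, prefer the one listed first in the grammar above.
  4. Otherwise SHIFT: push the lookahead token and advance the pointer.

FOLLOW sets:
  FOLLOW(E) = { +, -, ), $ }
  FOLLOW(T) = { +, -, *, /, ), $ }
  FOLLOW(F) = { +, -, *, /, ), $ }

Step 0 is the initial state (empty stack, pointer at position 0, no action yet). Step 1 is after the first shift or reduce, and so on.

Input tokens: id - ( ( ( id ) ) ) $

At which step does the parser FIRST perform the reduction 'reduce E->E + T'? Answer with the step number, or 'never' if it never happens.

Step 1: shift id. Stack=[id] ptr=1 lookahead=- remaining=[- ( ( ( id ) ) ) $]
Step 2: reduce F->id. Stack=[F] ptr=1 lookahead=- remaining=[- ( ( ( id ) ) ) $]
Step 3: reduce T->F. Stack=[T] ptr=1 lookahead=- remaining=[- ( ( ( id ) ) ) $]
Step 4: reduce E->T. Stack=[E] ptr=1 lookahead=- remaining=[- ( ( ( id ) ) ) $]
Step 5: shift -. Stack=[E -] ptr=2 lookahead=( remaining=[( ( ( id ) ) ) $]
Step 6: shift (. Stack=[E - (] ptr=3 lookahead=( remaining=[( ( id ) ) ) $]
Step 7: shift (. Stack=[E - ( (] ptr=4 lookahead=( remaining=[( id ) ) ) $]
Step 8: shift (. Stack=[E - ( ( (] ptr=5 lookahead=id remaining=[id ) ) ) $]
Step 9: shift id. Stack=[E - ( ( ( id] ptr=6 lookahead=) remaining=[) ) ) $]
Step 10: reduce F->id. Stack=[E - ( ( ( F] ptr=6 lookahead=) remaining=[) ) ) $]
Step 11: reduce T->F. Stack=[E - ( ( ( T] ptr=6 lookahead=) remaining=[) ) ) $]
Step 12: reduce E->T. Stack=[E - ( ( ( E] ptr=6 lookahead=) remaining=[) ) ) $]
Step 13: shift ). Stack=[E - ( ( ( E )] ptr=7 lookahead=) remaining=[) ) $]
Step 14: reduce F->( E ). Stack=[E - ( ( F] ptr=7 lookahead=) remaining=[) ) $]
Step 15: reduce T->F. Stack=[E - ( ( T] ptr=7 lookahead=) remaining=[) ) $]
Step 16: reduce E->T. Stack=[E - ( ( E] ptr=7 lookahead=) remaining=[) ) $]
Step 17: shift ). Stack=[E - ( ( E )] ptr=8 lookahead=) remaining=[) $]
Step 18: reduce F->( E ). Stack=[E - ( F] ptr=8 lookahead=) remaining=[) $]
Step 19: reduce T->F. Stack=[E - ( T] ptr=8 lookahead=) remaining=[) $]
Step 20: reduce E->T. Stack=[E - ( E] ptr=8 lookahead=) remaining=[) $]
Step 21: shift ). Stack=[E - ( E )] ptr=9 lookahead=$ remaining=[$]
Step 22: reduce F->( E ). Stack=[E - F] ptr=9 lookahead=$ remaining=[$]
Step 23: reduce T->F. Stack=[E - T] ptr=9 lookahead=$ remaining=[$]
Step 24: reduce E->E - T. Stack=[E] ptr=9 lookahead=$ remaining=[$]
Step 25: accept. Stack=[E] ptr=9 lookahead=$ remaining=[$]

Answer: never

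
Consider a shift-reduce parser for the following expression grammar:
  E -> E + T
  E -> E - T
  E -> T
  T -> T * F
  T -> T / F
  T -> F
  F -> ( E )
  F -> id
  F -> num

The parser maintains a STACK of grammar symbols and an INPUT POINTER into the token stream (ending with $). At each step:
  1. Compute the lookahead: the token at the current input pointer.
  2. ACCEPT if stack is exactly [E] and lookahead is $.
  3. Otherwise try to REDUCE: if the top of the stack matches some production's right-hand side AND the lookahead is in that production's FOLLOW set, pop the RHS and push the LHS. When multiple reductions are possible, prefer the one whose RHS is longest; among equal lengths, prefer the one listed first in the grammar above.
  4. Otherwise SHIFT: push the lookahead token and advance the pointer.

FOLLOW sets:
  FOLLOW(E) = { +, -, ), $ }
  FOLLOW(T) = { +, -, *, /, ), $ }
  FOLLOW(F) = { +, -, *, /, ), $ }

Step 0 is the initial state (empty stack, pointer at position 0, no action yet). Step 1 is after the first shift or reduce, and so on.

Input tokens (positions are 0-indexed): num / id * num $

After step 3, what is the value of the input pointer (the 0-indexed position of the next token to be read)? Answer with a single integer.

Step 1: shift num. Stack=[num] ptr=1 lookahead=/ remaining=[/ id * num $]
Step 2: reduce F->num. Stack=[F] ptr=1 lookahead=/ remaining=[/ id * num $]
Step 3: reduce T->F. Stack=[T] ptr=1 lookahead=/ remaining=[/ id * num $]

Answer: 1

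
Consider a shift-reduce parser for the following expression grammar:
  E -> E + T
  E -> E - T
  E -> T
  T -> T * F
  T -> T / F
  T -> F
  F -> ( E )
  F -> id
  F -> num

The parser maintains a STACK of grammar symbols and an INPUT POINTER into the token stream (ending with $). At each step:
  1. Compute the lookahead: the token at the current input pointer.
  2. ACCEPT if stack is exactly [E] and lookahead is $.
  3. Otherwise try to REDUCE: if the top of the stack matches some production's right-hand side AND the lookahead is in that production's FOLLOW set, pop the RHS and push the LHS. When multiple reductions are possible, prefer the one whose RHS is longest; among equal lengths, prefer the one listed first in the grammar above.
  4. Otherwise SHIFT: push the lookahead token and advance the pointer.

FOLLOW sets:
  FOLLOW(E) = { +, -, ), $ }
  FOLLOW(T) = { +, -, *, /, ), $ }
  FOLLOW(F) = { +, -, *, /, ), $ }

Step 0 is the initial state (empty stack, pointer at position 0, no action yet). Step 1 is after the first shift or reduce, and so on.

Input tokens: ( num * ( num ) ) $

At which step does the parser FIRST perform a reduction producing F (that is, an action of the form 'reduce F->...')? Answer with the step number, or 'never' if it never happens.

Step 1: shift (. Stack=[(] ptr=1 lookahead=num remaining=[num * ( num ) ) $]
Step 2: shift num. Stack=[( num] ptr=2 lookahead=* remaining=[* ( num ) ) $]
Step 3: reduce F->num. Stack=[( F] ptr=2 lookahead=* remaining=[* ( num ) ) $]

Answer: 3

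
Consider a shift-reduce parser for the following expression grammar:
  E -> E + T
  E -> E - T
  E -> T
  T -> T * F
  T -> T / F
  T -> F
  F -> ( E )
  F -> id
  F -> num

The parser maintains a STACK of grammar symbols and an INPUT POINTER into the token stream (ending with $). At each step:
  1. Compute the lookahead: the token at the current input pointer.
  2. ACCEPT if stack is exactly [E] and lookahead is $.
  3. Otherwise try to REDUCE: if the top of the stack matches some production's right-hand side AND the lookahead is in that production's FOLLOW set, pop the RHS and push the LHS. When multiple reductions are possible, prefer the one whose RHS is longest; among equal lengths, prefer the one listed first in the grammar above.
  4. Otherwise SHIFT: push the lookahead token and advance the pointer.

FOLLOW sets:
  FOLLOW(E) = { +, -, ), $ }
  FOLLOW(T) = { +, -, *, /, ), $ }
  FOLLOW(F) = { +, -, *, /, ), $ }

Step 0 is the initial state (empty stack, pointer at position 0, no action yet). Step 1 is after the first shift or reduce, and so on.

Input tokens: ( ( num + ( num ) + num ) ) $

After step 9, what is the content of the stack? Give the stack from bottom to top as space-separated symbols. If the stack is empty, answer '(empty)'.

Answer: ( ( E + ( num

Derivation:
Step 1: shift (. Stack=[(] ptr=1 lookahead=( remaining=[( num + ( num ) + num ) ) $]
Step 2: shift (. Stack=[( (] ptr=2 lookahead=num remaining=[num + ( num ) + num ) ) $]
Step 3: shift num. Stack=[( ( num] ptr=3 lookahead=+ remaining=[+ ( num ) + num ) ) $]
Step 4: reduce F->num. Stack=[( ( F] ptr=3 lookahead=+ remaining=[+ ( num ) + num ) ) $]
Step 5: reduce T->F. Stack=[( ( T] ptr=3 lookahead=+ remaining=[+ ( num ) + num ) ) $]
Step 6: reduce E->T. Stack=[( ( E] ptr=3 lookahead=+ remaining=[+ ( num ) + num ) ) $]
Step 7: shift +. Stack=[( ( E +] ptr=4 lookahead=( remaining=[( num ) + num ) ) $]
Step 8: shift (. Stack=[( ( E + (] ptr=5 lookahead=num remaining=[num ) + num ) ) $]
Step 9: shift num. Stack=[( ( E + ( num] ptr=6 lookahead=) remaining=[) + num ) ) $]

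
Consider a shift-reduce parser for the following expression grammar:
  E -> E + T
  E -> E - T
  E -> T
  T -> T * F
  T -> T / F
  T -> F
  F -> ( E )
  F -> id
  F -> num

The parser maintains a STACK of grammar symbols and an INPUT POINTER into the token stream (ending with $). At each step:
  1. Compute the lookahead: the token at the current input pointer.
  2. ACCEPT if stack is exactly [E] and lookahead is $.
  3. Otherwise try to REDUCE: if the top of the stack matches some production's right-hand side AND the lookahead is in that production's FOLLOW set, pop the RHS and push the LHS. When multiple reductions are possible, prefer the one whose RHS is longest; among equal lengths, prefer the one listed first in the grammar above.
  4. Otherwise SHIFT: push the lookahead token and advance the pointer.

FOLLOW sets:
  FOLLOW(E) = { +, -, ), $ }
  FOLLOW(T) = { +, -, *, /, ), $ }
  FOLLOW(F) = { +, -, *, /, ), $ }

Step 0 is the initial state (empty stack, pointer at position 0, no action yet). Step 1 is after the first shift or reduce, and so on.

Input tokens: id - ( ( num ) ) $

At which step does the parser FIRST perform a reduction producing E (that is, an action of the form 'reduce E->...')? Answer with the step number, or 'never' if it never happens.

Step 1: shift id. Stack=[id] ptr=1 lookahead=- remaining=[- ( ( num ) ) $]
Step 2: reduce F->id. Stack=[F] ptr=1 lookahead=- remaining=[- ( ( num ) ) $]
Step 3: reduce T->F. Stack=[T] ptr=1 lookahead=- remaining=[- ( ( num ) ) $]
Step 4: reduce E->T. Stack=[E] ptr=1 lookahead=- remaining=[- ( ( num ) ) $]

Answer: 4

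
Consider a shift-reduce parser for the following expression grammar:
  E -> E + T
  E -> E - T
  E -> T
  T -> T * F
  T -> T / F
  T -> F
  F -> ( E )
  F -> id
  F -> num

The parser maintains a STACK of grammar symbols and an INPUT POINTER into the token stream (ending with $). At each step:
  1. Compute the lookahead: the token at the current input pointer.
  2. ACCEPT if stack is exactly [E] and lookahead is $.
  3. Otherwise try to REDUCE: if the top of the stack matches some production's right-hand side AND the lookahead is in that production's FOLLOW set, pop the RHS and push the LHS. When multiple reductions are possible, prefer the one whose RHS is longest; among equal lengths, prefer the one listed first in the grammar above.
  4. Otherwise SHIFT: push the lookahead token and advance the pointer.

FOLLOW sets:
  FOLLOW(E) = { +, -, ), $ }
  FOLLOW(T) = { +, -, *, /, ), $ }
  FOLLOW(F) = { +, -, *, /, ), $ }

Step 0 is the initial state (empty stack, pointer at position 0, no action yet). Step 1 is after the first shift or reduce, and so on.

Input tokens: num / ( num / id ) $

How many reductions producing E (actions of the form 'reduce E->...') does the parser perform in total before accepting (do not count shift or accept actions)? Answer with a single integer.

Answer: 2

Derivation:
Step 1: shift num. Stack=[num] ptr=1 lookahead=/ remaining=[/ ( num / id ) $]
Step 2: reduce F->num. Stack=[F] ptr=1 lookahead=/ remaining=[/ ( num / id ) $]
Step 3: reduce T->F. Stack=[T] ptr=1 lookahead=/ remaining=[/ ( num / id ) $]
Step 4: shift /. Stack=[T /] ptr=2 lookahead=( remaining=[( num / id ) $]
Step 5: shift (. Stack=[T / (] ptr=3 lookahead=num remaining=[num / id ) $]
Step 6: shift num. Stack=[T / ( num] ptr=4 lookahead=/ remaining=[/ id ) $]
Step 7: reduce F->num. Stack=[T / ( F] ptr=4 lookahead=/ remaining=[/ id ) $]
Step 8: reduce T->F. Stack=[T / ( T] ptr=4 lookahead=/ remaining=[/ id ) $]
Step 9: shift /. Stack=[T / ( T /] ptr=5 lookahead=id remaining=[id ) $]
Step 10: shift id. Stack=[T / ( T / id] ptr=6 lookahead=) remaining=[) $]
Step 11: reduce F->id. Stack=[T / ( T / F] ptr=6 lookahead=) remaining=[) $]
Step 12: reduce T->T / F. Stack=[T / ( T] ptr=6 lookahead=) remaining=[) $]
Step 13: reduce E->T. Stack=[T / ( E] ptr=6 lookahead=) remaining=[) $]
Step 14: shift ). Stack=[T / ( E )] ptr=7 lookahead=$ remaining=[$]
Step 15: reduce F->( E ). Stack=[T / F] ptr=7 lookahead=$ remaining=[$]
Step 16: reduce T->T / F. Stack=[T] ptr=7 lookahead=$ remaining=[$]
Step 17: reduce E->T. Stack=[E] ptr=7 lookahead=$ remaining=[$]
Step 18: accept. Stack=[E] ptr=7 lookahead=$ remaining=[$]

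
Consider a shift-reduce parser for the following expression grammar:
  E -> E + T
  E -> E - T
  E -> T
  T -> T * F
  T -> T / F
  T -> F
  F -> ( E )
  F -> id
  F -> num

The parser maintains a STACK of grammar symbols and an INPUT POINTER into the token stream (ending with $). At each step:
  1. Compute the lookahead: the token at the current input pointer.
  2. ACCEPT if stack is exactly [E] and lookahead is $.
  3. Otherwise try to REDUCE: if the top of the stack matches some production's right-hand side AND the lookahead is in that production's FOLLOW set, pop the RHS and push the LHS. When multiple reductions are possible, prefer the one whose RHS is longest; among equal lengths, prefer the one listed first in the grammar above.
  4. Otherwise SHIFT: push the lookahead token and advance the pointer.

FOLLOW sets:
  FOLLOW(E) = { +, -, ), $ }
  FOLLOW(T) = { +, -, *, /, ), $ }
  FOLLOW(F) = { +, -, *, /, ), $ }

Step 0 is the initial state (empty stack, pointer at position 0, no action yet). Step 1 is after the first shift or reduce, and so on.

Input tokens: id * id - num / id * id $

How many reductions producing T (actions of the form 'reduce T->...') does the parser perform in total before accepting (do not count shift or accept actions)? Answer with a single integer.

Step 1: shift id. Stack=[id] ptr=1 lookahead=* remaining=[* id - num / id * id $]
Step 2: reduce F->id. Stack=[F] ptr=1 lookahead=* remaining=[* id - num / id * id $]
Step 3: reduce T->F. Stack=[T] ptr=1 lookahead=* remaining=[* id - num / id * id $]
Step 4: shift *. Stack=[T *] ptr=2 lookahead=id remaining=[id - num / id * id $]
Step 5: shift id. Stack=[T * id] ptr=3 lookahead=- remaining=[- num / id * id $]
Step 6: reduce F->id. Stack=[T * F] ptr=3 lookahead=- remaining=[- num / id * id $]
Step 7: reduce T->T * F. Stack=[T] ptr=3 lookahead=- remaining=[- num / id * id $]
Step 8: reduce E->T. Stack=[E] ptr=3 lookahead=- remaining=[- num / id * id $]
Step 9: shift -. Stack=[E -] ptr=4 lookahead=num remaining=[num / id * id $]
Step 10: shift num. Stack=[E - num] ptr=5 lookahead=/ remaining=[/ id * id $]
Step 11: reduce F->num. Stack=[E - F] ptr=5 lookahead=/ remaining=[/ id * id $]
Step 12: reduce T->F. Stack=[E - T] ptr=5 lookahead=/ remaining=[/ id * id $]
Step 13: shift /. Stack=[E - T /] ptr=6 lookahead=id remaining=[id * id $]
Step 14: shift id. Stack=[E - T / id] ptr=7 lookahead=* remaining=[* id $]
Step 15: reduce F->id. Stack=[E - T / F] ptr=7 lookahead=* remaining=[* id $]
Step 16: reduce T->T / F. Stack=[E - T] ptr=7 lookahead=* remaining=[* id $]
Step 17: shift *. Stack=[E - T *] ptr=8 lookahead=id remaining=[id $]
Step 18: shift id. Stack=[E - T * id] ptr=9 lookahead=$ remaining=[$]
Step 19: reduce F->id. Stack=[E - T * F] ptr=9 lookahead=$ remaining=[$]
Step 20: reduce T->T * F. Stack=[E - T] ptr=9 lookahead=$ remaining=[$]
Step 21: reduce E->E - T. Stack=[E] ptr=9 lookahead=$ remaining=[$]
Step 22: accept. Stack=[E] ptr=9 lookahead=$ remaining=[$]

Answer: 5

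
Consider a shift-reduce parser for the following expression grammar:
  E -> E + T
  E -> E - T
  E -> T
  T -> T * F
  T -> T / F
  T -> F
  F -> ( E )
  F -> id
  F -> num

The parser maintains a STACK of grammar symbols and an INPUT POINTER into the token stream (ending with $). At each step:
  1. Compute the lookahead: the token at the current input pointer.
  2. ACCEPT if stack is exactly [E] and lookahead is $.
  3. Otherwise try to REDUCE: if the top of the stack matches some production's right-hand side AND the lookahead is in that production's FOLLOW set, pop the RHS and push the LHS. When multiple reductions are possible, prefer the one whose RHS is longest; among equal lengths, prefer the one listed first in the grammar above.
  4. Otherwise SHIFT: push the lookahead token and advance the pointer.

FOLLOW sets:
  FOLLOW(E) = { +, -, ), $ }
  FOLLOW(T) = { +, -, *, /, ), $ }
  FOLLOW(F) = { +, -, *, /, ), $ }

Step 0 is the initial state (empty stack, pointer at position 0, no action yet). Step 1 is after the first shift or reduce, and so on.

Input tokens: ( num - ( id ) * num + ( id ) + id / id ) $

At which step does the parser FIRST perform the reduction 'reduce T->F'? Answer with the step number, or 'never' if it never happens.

Answer: 4

Derivation:
Step 1: shift (. Stack=[(] ptr=1 lookahead=num remaining=[num - ( id ) * num + ( id ) + id / id ) $]
Step 2: shift num. Stack=[( num] ptr=2 lookahead=- remaining=[- ( id ) * num + ( id ) + id / id ) $]
Step 3: reduce F->num. Stack=[( F] ptr=2 lookahead=- remaining=[- ( id ) * num + ( id ) + id / id ) $]
Step 4: reduce T->F. Stack=[( T] ptr=2 lookahead=- remaining=[- ( id ) * num + ( id ) + id / id ) $]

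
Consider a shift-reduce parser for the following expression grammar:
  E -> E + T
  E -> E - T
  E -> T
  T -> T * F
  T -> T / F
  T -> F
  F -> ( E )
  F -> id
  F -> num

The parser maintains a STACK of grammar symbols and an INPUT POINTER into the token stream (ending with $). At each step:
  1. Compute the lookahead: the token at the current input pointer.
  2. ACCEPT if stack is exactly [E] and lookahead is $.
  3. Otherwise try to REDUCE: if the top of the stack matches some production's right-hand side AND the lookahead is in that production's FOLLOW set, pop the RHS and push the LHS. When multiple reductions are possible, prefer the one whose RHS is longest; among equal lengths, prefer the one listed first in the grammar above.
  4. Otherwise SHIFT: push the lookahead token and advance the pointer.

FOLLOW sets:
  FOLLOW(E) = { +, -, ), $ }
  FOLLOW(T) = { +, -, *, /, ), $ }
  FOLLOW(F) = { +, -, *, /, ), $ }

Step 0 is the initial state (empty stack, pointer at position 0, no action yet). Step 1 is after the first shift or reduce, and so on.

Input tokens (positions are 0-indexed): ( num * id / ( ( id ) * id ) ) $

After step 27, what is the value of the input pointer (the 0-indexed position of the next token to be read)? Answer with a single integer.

Answer: 12

Derivation:
Step 1: shift (. Stack=[(] ptr=1 lookahead=num remaining=[num * id / ( ( id ) * id ) ) $]
Step 2: shift num. Stack=[( num] ptr=2 lookahead=* remaining=[* id / ( ( id ) * id ) ) $]
Step 3: reduce F->num. Stack=[( F] ptr=2 lookahead=* remaining=[* id / ( ( id ) * id ) ) $]
Step 4: reduce T->F. Stack=[( T] ptr=2 lookahead=* remaining=[* id / ( ( id ) * id ) ) $]
Step 5: shift *. Stack=[( T *] ptr=3 lookahead=id remaining=[id / ( ( id ) * id ) ) $]
Step 6: shift id. Stack=[( T * id] ptr=4 lookahead=/ remaining=[/ ( ( id ) * id ) ) $]
Step 7: reduce F->id. Stack=[( T * F] ptr=4 lookahead=/ remaining=[/ ( ( id ) * id ) ) $]
Step 8: reduce T->T * F. Stack=[( T] ptr=4 lookahead=/ remaining=[/ ( ( id ) * id ) ) $]
Step 9: shift /. Stack=[( T /] ptr=5 lookahead=( remaining=[( ( id ) * id ) ) $]
Step 10: shift (. Stack=[( T / (] ptr=6 lookahead=( remaining=[( id ) * id ) ) $]
Step 11: shift (. Stack=[( T / ( (] ptr=7 lookahead=id remaining=[id ) * id ) ) $]
Step 12: shift id. Stack=[( T / ( ( id] ptr=8 lookahead=) remaining=[) * id ) ) $]
Step 13: reduce F->id. Stack=[( T / ( ( F] ptr=8 lookahead=) remaining=[) * id ) ) $]
Step 14: reduce T->F. Stack=[( T / ( ( T] ptr=8 lookahead=) remaining=[) * id ) ) $]
Step 15: reduce E->T. Stack=[( T / ( ( E] ptr=8 lookahead=) remaining=[) * id ) ) $]
Step 16: shift ). Stack=[( T / ( ( E )] ptr=9 lookahead=* remaining=[* id ) ) $]
Step 17: reduce F->( E ). Stack=[( T / ( F] ptr=9 lookahead=* remaining=[* id ) ) $]
Step 18: reduce T->F. Stack=[( T / ( T] ptr=9 lookahead=* remaining=[* id ) ) $]
Step 19: shift *. Stack=[( T / ( T *] ptr=10 lookahead=id remaining=[id ) ) $]
Step 20: shift id. Stack=[( T / ( T * id] ptr=11 lookahead=) remaining=[) ) $]
Step 21: reduce F->id. Stack=[( T / ( T * F] ptr=11 lookahead=) remaining=[) ) $]
Step 22: reduce T->T * F. Stack=[( T / ( T] ptr=11 lookahead=) remaining=[) ) $]
Step 23: reduce E->T. Stack=[( T / ( E] ptr=11 lookahead=) remaining=[) ) $]
Step 24: shift ). Stack=[( T / ( E )] ptr=12 lookahead=) remaining=[) $]
Step 25: reduce F->( E ). Stack=[( T / F] ptr=12 lookahead=) remaining=[) $]
Step 26: reduce T->T / F. Stack=[( T] ptr=12 lookahead=) remaining=[) $]
Step 27: reduce E->T. Stack=[( E] ptr=12 lookahead=) remaining=[) $]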